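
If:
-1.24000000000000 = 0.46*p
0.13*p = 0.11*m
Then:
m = -3.19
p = -2.70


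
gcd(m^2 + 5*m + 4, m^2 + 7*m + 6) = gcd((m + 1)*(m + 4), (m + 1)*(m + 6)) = m + 1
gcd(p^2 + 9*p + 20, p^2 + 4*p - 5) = p + 5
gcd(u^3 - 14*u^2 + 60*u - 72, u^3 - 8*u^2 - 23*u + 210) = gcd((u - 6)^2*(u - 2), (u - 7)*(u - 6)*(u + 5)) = u - 6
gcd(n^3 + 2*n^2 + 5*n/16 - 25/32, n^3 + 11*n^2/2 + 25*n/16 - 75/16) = n + 5/4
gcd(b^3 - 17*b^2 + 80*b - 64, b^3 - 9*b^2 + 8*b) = b^2 - 9*b + 8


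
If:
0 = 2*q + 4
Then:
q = -2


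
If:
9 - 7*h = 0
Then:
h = 9/7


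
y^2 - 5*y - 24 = (y - 8)*(y + 3)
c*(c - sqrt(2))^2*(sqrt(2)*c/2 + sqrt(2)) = sqrt(2)*c^4/2 - 2*c^3 + sqrt(2)*c^3 - 4*c^2 + sqrt(2)*c^2 + 2*sqrt(2)*c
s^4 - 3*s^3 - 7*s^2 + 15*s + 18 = (s - 3)^2*(s + 1)*(s + 2)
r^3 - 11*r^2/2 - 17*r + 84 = (r - 6)*(r - 7/2)*(r + 4)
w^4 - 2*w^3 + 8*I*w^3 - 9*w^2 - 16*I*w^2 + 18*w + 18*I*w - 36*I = (w - 2)*(w - I)*(w + 3*I)*(w + 6*I)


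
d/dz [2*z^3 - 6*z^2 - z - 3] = 6*z^2 - 12*z - 1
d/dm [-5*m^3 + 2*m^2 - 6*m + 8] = -15*m^2 + 4*m - 6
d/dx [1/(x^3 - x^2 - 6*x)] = (-3*x^2 + 2*x + 6)/(x^2*(-x^2 + x + 6)^2)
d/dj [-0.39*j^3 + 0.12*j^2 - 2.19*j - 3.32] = -1.17*j^2 + 0.24*j - 2.19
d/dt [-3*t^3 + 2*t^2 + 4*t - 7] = -9*t^2 + 4*t + 4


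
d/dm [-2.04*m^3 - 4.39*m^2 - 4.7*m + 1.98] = -6.12*m^2 - 8.78*m - 4.7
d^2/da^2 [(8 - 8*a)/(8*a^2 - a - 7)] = -1024/(512*a^3 + 1344*a^2 + 1176*a + 343)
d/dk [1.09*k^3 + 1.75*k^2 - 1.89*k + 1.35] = 3.27*k^2 + 3.5*k - 1.89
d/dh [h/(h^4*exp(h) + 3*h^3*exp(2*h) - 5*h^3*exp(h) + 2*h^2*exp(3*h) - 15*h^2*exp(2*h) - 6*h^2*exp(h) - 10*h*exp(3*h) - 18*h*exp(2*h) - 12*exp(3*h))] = (h^4 + 3*h^3*exp(h) - 5*h^3 + 2*h^2*exp(2*h) - 15*h^2*exp(h) - 6*h^2 + h*(-h^4 - 6*h^3*exp(h) + h^3 - 6*h^2*exp(2*h) + 21*h^2*exp(h) + 21*h^2 + 26*h*exp(2*h) + 66*h*exp(h) + 12*h + 46*exp(2*h) + 18*exp(h)) - 10*h*exp(2*h) - 18*h*exp(h) - 12*exp(2*h))*exp(-h)/(-h^4 - 3*h^3*exp(h) + 5*h^3 - 2*h^2*exp(2*h) + 15*h^2*exp(h) + 6*h^2 + 10*h*exp(2*h) + 18*h*exp(h) + 12*exp(2*h))^2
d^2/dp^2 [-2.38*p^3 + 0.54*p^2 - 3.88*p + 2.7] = 1.08 - 14.28*p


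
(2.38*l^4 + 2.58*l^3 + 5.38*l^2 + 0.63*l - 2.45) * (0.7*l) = 1.666*l^5 + 1.806*l^4 + 3.766*l^3 + 0.441*l^2 - 1.715*l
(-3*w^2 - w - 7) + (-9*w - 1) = -3*w^2 - 10*w - 8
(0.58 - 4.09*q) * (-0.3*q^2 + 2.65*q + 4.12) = 1.227*q^3 - 11.0125*q^2 - 15.3138*q + 2.3896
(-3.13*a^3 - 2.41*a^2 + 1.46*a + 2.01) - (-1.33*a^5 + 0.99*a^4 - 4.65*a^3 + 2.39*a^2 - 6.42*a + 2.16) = 1.33*a^5 - 0.99*a^4 + 1.52*a^3 - 4.8*a^2 + 7.88*a - 0.15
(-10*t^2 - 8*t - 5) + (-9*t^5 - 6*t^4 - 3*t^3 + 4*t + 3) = -9*t^5 - 6*t^4 - 3*t^3 - 10*t^2 - 4*t - 2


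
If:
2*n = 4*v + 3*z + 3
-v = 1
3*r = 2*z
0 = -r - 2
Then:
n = -5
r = -2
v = -1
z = -3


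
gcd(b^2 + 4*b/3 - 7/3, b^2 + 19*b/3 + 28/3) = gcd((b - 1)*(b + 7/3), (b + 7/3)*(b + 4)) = b + 7/3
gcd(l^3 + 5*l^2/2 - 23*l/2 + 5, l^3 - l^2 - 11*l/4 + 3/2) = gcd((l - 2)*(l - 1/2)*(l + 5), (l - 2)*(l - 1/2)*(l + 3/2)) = l^2 - 5*l/2 + 1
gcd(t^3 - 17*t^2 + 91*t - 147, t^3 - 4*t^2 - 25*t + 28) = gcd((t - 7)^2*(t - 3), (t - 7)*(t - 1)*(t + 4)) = t - 7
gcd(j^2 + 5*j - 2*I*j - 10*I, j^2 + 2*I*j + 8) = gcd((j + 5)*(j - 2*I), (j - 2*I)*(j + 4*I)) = j - 2*I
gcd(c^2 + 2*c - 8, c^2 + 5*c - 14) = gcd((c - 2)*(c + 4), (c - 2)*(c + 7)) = c - 2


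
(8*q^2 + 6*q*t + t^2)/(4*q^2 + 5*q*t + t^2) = (2*q + t)/(q + t)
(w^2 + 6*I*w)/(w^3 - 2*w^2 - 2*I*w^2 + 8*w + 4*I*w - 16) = w*(w + 6*I)/(w^3 - 2*w^2*(1 + I) + 4*w*(2 + I) - 16)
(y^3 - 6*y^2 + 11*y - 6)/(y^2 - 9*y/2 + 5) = 2*(y^2 - 4*y + 3)/(2*y - 5)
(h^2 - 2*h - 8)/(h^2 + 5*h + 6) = (h - 4)/(h + 3)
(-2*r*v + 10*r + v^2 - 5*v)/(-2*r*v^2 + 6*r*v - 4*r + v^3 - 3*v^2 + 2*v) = (v - 5)/(v^2 - 3*v + 2)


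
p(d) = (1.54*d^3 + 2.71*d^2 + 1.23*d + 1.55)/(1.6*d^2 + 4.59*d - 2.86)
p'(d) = (-3.2*d - 4.59)*(1.54*d^3 + 2.71*d^2 + 1.23*d + 1.55)/(1.6*d^2 + 4.59*d - 2.86)^2 + (4.62*d^2 + 5.42*d + 1.23)/(1.6*d^2 + 4.59*d - 2.86)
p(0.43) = -4.58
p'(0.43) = -53.72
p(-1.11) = -0.24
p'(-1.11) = -0.19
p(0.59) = 8.73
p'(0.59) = -124.68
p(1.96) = 2.11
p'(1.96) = 0.54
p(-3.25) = 30.41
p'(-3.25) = -238.31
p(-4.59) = -9.81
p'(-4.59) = -2.59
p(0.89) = 2.36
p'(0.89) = -3.14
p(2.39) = 2.38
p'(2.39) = 0.67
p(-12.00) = -13.24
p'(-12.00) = 0.89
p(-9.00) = -10.68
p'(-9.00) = 0.80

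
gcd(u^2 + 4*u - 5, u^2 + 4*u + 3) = 1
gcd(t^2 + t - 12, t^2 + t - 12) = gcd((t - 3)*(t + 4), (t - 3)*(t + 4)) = t^2 + t - 12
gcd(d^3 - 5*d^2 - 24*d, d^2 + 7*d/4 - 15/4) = d + 3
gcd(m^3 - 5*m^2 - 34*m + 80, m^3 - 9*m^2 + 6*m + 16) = m^2 - 10*m + 16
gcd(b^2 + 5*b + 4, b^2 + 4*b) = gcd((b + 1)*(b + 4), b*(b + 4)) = b + 4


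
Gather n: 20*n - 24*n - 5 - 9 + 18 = 4 - 4*n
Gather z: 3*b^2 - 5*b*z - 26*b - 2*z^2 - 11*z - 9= 3*b^2 - 26*b - 2*z^2 + z*(-5*b - 11) - 9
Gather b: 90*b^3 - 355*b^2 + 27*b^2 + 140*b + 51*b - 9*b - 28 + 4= 90*b^3 - 328*b^2 + 182*b - 24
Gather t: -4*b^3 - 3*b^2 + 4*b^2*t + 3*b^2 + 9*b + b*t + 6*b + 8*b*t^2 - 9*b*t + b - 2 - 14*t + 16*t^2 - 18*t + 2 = -4*b^3 + 16*b + t^2*(8*b + 16) + t*(4*b^2 - 8*b - 32)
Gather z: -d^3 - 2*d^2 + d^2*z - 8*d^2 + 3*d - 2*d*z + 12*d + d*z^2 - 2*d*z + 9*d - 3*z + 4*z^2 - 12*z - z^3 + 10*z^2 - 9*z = -d^3 - 10*d^2 + 24*d - z^3 + z^2*(d + 14) + z*(d^2 - 4*d - 24)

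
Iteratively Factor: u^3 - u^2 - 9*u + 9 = (u - 1)*(u^2 - 9) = (u - 3)*(u - 1)*(u + 3)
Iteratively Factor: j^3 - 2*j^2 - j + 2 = (j - 1)*(j^2 - j - 2) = (j - 2)*(j - 1)*(j + 1)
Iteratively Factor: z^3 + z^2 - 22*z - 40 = (z + 4)*(z^2 - 3*z - 10) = (z - 5)*(z + 4)*(z + 2)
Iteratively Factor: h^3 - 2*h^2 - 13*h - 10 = (h - 5)*(h^2 + 3*h + 2) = (h - 5)*(h + 2)*(h + 1)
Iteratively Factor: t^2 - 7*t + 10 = (t - 2)*(t - 5)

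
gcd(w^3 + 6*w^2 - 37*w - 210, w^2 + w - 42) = w^2 + w - 42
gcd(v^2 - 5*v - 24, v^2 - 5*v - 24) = v^2 - 5*v - 24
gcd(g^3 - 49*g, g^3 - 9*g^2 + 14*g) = g^2 - 7*g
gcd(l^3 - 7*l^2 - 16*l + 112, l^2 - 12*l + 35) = l - 7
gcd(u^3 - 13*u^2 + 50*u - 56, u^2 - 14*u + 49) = u - 7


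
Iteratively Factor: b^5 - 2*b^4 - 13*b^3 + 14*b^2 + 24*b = (b + 1)*(b^4 - 3*b^3 - 10*b^2 + 24*b) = (b - 4)*(b + 1)*(b^3 + b^2 - 6*b) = (b - 4)*(b - 2)*(b + 1)*(b^2 + 3*b) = b*(b - 4)*(b - 2)*(b + 1)*(b + 3)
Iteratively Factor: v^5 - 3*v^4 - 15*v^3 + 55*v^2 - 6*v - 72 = (v - 3)*(v^4 - 15*v^2 + 10*v + 24) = (v - 3)^2*(v^3 + 3*v^2 - 6*v - 8) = (v - 3)^2*(v - 2)*(v^2 + 5*v + 4) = (v - 3)^2*(v - 2)*(v + 1)*(v + 4)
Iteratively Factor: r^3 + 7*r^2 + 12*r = (r + 4)*(r^2 + 3*r) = (r + 3)*(r + 4)*(r)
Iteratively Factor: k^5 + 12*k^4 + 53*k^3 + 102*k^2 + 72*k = (k + 3)*(k^4 + 9*k^3 + 26*k^2 + 24*k) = (k + 2)*(k + 3)*(k^3 + 7*k^2 + 12*k) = (k + 2)*(k + 3)*(k + 4)*(k^2 + 3*k) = (k + 2)*(k + 3)^2*(k + 4)*(k)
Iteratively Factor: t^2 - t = (t)*(t - 1)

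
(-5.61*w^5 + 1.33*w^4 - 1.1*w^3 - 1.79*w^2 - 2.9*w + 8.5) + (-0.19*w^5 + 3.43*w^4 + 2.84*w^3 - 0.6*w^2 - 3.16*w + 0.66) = -5.8*w^5 + 4.76*w^4 + 1.74*w^3 - 2.39*w^2 - 6.06*w + 9.16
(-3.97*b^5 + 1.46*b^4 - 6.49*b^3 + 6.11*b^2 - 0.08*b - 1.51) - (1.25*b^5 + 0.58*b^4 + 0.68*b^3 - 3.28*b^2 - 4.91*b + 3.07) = -5.22*b^5 + 0.88*b^4 - 7.17*b^3 + 9.39*b^2 + 4.83*b - 4.58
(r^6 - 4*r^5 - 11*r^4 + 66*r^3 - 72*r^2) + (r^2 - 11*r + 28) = r^6 - 4*r^5 - 11*r^4 + 66*r^3 - 71*r^2 - 11*r + 28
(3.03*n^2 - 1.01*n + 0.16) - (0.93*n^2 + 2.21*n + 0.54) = 2.1*n^2 - 3.22*n - 0.38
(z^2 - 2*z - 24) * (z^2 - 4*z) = z^4 - 6*z^3 - 16*z^2 + 96*z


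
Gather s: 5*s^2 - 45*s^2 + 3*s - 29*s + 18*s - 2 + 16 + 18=-40*s^2 - 8*s + 32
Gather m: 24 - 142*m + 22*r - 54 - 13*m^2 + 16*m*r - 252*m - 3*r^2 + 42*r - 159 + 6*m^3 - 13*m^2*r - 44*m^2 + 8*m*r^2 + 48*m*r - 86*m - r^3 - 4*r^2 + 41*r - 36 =6*m^3 + m^2*(-13*r - 57) + m*(8*r^2 + 64*r - 480) - r^3 - 7*r^2 + 105*r - 225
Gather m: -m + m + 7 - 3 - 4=0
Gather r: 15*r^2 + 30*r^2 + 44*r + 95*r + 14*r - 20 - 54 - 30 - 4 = 45*r^2 + 153*r - 108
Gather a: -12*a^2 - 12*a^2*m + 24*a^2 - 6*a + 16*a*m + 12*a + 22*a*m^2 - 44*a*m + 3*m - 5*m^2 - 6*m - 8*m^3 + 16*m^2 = a^2*(12 - 12*m) + a*(22*m^2 - 28*m + 6) - 8*m^3 + 11*m^2 - 3*m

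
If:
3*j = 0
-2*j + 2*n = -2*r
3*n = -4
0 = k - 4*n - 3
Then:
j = 0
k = -7/3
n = -4/3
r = 4/3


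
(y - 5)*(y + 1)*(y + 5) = y^3 + y^2 - 25*y - 25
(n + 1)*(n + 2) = n^2 + 3*n + 2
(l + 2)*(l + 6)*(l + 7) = l^3 + 15*l^2 + 68*l + 84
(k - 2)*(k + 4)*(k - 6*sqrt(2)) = k^3 - 6*sqrt(2)*k^2 + 2*k^2 - 12*sqrt(2)*k - 8*k + 48*sqrt(2)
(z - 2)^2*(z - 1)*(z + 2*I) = z^4 - 5*z^3 + 2*I*z^3 + 8*z^2 - 10*I*z^2 - 4*z + 16*I*z - 8*I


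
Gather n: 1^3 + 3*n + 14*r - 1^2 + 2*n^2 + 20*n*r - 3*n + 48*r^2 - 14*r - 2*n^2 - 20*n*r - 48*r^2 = 0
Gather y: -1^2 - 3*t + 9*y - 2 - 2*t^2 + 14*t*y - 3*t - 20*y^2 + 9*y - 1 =-2*t^2 - 6*t - 20*y^2 + y*(14*t + 18) - 4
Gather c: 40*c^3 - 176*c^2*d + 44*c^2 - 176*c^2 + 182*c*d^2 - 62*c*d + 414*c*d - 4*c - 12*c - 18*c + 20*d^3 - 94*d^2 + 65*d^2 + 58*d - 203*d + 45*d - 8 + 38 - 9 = 40*c^3 + c^2*(-176*d - 132) + c*(182*d^2 + 352*d - 34) + 20*d^3 - 29*d^2 - 100*d + 21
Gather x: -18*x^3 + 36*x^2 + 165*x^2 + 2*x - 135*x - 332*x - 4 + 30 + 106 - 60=-18*x^3 + 201*x^2 - 465*x + 72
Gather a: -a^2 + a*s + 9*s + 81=-a^2 + a*s + 9*s + 81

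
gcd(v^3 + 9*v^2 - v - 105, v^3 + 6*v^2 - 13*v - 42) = v^2 + 4*v - 21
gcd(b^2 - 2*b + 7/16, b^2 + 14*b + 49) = 1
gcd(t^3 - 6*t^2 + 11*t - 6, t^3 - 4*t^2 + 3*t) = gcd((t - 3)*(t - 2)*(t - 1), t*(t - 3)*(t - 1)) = t^2 - 4*t + 3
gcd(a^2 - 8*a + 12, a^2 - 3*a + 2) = a - 2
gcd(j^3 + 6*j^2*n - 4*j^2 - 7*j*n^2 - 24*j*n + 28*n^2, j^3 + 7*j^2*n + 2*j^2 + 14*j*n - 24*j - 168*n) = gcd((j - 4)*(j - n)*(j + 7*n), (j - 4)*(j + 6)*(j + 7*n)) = j^2 + 7*j*n - 4*j - 28*n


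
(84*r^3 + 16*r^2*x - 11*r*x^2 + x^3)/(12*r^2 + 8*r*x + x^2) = (42*r^2 - 13*r*x + x^2)/(6*r + x)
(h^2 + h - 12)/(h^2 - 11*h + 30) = (h^2 + h - 12)/(h^2 - 11*h + 30)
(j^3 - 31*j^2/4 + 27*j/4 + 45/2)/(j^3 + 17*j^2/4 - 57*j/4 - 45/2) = (j - 6)/(j + 6)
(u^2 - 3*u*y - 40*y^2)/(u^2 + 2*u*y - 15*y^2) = (-u + 8*y)/(-u + 3*y)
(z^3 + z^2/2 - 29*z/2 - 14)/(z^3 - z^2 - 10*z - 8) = (z + 7/2)/(z + 2)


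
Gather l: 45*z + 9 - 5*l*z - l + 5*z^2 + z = l*(-5*z - 1) + 5*z^2 + 46*z + 9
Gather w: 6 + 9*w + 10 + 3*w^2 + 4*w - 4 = 3*w^2 + 13*w + 12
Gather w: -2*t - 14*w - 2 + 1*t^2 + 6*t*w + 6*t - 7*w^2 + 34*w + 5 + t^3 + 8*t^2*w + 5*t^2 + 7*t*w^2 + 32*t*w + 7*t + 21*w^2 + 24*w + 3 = t^3 + 6*t^2 + 11*t + w^2*(7*t + 14) + w*(8*t^2 + 38*t + 44) + 6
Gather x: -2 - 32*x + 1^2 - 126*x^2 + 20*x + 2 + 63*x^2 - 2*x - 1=-63*x^2 - 14*x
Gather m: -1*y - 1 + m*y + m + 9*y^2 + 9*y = m*(y + 1) + 9*y^2 + 8*y - 1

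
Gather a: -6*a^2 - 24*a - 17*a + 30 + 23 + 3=-6*a^2 - 41*a + 56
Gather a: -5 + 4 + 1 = 0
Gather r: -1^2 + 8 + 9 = 16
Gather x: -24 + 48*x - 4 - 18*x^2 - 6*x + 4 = -18*x^2 + 42*x - 24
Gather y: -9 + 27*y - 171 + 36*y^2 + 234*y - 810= 36*y^2 + 261*y - 990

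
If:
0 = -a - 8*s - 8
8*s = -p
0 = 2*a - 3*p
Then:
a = -24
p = -16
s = 2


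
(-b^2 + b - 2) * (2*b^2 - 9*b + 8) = -2*b^4 + 11*b^3 - 21*b^2 + 26*b - 16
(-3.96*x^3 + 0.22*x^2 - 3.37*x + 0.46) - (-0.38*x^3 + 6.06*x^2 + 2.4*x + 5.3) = -3.58*x^3 - 5.84*x^2 - 5.77*x - 4.84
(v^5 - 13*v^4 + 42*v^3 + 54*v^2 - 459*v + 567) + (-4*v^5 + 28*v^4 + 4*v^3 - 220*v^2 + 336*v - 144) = -3*v^5 + 15*v^4 + 46*v^3 - 166*v^2 - 123*v + 423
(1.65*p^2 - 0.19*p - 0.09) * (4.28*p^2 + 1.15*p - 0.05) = 7.062*p^4 + 1.0843*p^3 - 0.6862*p^2 - 0.094*p + 0.0045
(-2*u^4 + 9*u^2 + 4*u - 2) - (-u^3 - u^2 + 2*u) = -2*u^4 + u^3 + 10*u^2 + 2*u - 2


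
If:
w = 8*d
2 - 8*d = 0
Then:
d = 1/4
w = 2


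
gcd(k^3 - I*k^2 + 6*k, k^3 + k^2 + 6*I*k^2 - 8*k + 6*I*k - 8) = k + 2*I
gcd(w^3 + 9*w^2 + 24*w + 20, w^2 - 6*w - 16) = w + 2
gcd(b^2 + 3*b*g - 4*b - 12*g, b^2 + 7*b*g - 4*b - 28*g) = b - 4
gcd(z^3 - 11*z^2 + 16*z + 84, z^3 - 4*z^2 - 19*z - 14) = z^2 - 5*z - 14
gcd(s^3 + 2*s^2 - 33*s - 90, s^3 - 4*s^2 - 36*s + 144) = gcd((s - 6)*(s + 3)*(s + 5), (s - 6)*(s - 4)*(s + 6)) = s - 6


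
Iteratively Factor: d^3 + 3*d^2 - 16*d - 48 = (d - 4)*(d^2 + 7*d + 12) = (d - 4)*(d + 4)*(d + 3)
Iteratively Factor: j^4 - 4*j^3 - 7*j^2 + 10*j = (j + 2)*(j^3 - 6*j^2 + 5*j) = (j - 5)*(j + 2)*(j^2 - j) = (j - 5)*(j - 1)*(j + 2)*(j)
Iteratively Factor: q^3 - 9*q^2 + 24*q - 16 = (q - 1)*(q^2 - 8*q + 16) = (q - 4)*(q - 1)*(q - 4)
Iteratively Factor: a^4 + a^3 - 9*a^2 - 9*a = (a)*(a^3 + a^2 - 9*a - 9) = a*(a - 3)*(a^2 + 4*a + 3) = a*(a - 3)*(a + 1)*(a + 3)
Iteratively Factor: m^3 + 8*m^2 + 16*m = (m + 4)*(m^2 + 4*m) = (m + 4)^2*(m)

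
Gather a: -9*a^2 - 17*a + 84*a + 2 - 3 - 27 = -9*a^2 + 67*a - 28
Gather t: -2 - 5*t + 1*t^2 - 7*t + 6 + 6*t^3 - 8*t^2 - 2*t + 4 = 6*t^3 - 7*t^2 - 14*t + 8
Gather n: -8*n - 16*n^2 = -16*n^2 - 8*n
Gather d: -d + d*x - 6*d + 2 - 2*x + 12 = d*(x - 7) - 2*x + 14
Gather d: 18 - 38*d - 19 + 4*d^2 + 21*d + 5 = 4*d^2 - 17*d + 4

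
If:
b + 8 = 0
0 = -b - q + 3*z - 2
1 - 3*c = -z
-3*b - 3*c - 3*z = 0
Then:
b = -8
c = 9/4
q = 93/4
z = 23/4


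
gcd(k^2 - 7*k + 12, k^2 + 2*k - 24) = k - 4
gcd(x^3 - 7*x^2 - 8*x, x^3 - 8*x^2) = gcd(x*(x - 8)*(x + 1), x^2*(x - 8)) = x^2 - 8*x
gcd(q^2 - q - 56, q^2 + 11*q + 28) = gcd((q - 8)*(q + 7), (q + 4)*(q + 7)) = q + 7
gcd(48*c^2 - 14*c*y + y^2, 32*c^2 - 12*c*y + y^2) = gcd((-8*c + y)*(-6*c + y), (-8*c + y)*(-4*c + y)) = -8*c + y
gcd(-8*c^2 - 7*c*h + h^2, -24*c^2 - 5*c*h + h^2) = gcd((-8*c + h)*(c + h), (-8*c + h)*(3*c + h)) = 8*c - h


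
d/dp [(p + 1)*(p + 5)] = 2*p + 6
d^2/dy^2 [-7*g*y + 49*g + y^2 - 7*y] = 2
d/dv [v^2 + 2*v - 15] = 2*v + 2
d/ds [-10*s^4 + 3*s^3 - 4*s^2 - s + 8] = -40*s^3 + 9*s^2 - 8*s - 1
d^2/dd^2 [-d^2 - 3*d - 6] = -2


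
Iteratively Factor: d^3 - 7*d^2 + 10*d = (d)*(d^2 - 7*d + 10) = d*(d - 2)*(d - 5)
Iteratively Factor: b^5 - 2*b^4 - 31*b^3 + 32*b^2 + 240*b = (b)*(b^4 - 2*b^3 - 31*b^2 + 32*b + 240) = b*(b - 4)*(b^3 + 2*b^2 - 23*b - 60) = b*(b - 4)*(b + 3)*(b^2 - b - 20) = b*(b - 4)*(b + 3)*(b + 4)*(b - 5)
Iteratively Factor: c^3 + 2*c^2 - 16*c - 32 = (c + 4)*(c^2 - 2*c - 8) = (c - 4)*(c + 4)*(c + 2)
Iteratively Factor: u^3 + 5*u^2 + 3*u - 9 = (u + 3)*(u^2 + 2*u - 3) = (u - 1)*(u + 3)*(u + 3)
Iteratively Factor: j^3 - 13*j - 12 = (j + 3)*(j^2 - 3*j - 4) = (j + 1)*(j + 3)*(j - 4)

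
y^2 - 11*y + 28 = (y - 7)*(y - 4)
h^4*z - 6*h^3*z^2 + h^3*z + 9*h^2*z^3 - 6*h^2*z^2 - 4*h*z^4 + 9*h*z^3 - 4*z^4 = (h - 4*z)*(h - z)^2*(h*z + z)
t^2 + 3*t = t*(t + 3)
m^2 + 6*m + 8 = (m + 2)*(m + 4)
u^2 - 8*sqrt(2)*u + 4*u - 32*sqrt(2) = (u + 4)*(u - 8*sqrt(2))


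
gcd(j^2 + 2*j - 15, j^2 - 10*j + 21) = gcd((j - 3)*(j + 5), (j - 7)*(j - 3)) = j - 3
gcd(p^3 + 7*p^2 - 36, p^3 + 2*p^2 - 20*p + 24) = p^2 + 4*p - 12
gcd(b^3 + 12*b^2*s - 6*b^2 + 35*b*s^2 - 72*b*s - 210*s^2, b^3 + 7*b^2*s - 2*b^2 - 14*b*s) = b + 7*s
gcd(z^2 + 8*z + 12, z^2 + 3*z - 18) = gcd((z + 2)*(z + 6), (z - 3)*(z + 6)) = z + 6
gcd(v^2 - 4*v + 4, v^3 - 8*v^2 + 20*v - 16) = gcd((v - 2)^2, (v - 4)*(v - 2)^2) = v^2 - 4*v + 4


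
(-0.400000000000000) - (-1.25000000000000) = 0.850000000000000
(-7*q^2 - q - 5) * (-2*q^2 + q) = 14*q^4 - 5*q^3 + 9*q^2 - 5*q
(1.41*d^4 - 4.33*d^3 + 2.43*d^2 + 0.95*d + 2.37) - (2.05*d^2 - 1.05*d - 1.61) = 1.41*d^4 - 4.33*d^3 + 0.38*d^2 + 2.0*d + 3.98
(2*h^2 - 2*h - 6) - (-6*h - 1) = 2*h^2 + 4*h - 5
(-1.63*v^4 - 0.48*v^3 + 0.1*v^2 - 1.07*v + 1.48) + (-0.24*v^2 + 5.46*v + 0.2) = -1.63*v^4 - 0.48*v^3 - 0.14*v^2 + 4.39*v + 1.68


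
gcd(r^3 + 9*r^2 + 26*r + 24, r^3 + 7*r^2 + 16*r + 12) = r^2 + 5*r + 6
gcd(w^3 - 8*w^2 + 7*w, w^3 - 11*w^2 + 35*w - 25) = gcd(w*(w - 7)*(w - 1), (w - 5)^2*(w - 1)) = w - 1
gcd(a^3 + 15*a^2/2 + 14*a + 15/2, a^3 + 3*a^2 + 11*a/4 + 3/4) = a^2 + 5*a/2 + 3/2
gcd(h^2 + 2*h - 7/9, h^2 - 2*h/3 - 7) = h + 7/3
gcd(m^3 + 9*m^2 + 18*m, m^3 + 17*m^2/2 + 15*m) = m^2 + 6*m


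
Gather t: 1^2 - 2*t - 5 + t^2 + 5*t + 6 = t^2 + 3*t + 2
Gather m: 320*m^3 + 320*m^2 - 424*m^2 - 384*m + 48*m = 320*m^3 - 104*m^2 - 336*m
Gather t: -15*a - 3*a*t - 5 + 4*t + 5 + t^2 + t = -15*a + t^2 + t*(5 - 3*a)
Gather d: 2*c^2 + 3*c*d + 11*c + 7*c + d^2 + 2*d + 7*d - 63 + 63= 2*c^2 + 18*c + d^2 + d*(3*c + 9)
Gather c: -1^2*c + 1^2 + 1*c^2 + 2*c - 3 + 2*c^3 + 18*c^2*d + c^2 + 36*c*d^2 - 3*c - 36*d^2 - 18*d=2*c^3 + c^2*(18*d + 2) + c*(36*d^2 - 2) - 36*d^2 - 18*d - 2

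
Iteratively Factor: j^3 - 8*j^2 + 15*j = (j)*(j^2 - 8*j + 15) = j*(j - 3)*(j - 5)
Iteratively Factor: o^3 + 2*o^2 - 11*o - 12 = (o + 1)*(o^2 + o - 12) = (o - 3)*(o + 1)*(o + 4)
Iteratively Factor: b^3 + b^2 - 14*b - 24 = (b - 4)*(b^2 + 5*b + 6) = (b - 4)*(b + 3)*(b + 2)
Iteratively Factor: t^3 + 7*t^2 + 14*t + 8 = (t + 1)*(t^2 + 6*t + 8) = (t + 1)*(t + 2)*(t + 4)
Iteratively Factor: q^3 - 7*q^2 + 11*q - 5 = (q - 1)*(q^2 - 6*q + 5) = (q - 5)*(q - 1)*(q - 1)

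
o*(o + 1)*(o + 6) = o^3 + 7*o^2 + 6*o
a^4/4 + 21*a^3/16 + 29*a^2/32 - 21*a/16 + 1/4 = (a/4 + 1)*(a - 1/2)*(a - 1/4)*(a + 2)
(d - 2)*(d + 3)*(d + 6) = d^3 + 7*d^2 - 36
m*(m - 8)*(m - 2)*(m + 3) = m^4 - 7*m^3 - 14*m^2 + 48*m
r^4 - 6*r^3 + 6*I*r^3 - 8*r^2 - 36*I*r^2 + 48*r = r*(r - 6)*(r + 2*I)*(r + 4*I)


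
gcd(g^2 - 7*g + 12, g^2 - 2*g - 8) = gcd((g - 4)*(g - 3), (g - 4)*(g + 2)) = g - 4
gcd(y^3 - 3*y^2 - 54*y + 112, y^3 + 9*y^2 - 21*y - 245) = y + 7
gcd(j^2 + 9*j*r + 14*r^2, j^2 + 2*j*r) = j + 2*r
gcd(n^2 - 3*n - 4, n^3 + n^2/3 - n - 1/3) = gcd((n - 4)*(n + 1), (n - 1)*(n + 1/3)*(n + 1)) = n + 1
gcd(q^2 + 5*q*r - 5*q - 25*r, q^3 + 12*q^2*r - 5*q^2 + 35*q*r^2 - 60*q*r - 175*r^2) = q^2 + 5*q*r - 5*q - 25*r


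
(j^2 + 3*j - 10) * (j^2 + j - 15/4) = j^4 + 4*j^3 - 43*j^2/4 - 85*j/4 + 75/2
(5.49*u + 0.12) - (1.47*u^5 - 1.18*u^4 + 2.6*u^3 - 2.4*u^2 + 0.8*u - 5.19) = -1.47*u^5 + 1.18*u^4 - 2.6*u^3 + 2.4*u^2 + 4.69*u + 5.31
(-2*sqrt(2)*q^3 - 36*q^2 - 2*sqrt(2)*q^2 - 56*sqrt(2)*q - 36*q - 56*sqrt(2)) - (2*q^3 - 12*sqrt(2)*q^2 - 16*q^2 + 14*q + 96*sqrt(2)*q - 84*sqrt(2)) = -2*sqrt(2)*q^3 - 2*q^3 - 20*q^2 + 10*sqrt(2)*q^2 - 152*sqrt(2)*q - 50*q + 28*sqrt(2)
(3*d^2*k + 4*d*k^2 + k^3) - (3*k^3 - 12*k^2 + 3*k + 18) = 3*d^2*k + 4*d*k^2 - 2*k^3 + 12*k^2 - 3*k - 18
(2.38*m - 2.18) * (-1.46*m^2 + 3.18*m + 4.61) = -3.4748*m^3 + 10.7512*m^2 + 4.0394*m - 10.0498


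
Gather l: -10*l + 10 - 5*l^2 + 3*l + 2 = -5*l^2 - 7*l + 12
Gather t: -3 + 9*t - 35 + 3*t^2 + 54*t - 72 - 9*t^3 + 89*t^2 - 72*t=-9*t^3 + 92*t^2 - 9*t - 110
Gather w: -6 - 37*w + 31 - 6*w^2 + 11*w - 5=-6*w^2 - 26*w + 20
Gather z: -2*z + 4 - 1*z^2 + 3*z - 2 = -z^2 + z + 2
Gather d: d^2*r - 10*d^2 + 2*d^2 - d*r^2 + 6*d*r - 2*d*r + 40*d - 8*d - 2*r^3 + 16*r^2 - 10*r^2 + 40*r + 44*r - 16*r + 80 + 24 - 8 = d^2*(r - 8) + d*(-r^2 + 4*r + 32) - 2*r^3 + 6*r^2 + 68*r + 96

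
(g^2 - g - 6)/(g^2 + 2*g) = (g - 3)/g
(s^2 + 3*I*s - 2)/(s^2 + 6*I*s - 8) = (s + I)/(s + 4*I)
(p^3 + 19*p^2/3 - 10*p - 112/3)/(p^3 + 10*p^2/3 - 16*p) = (p^2 + 9*p + 14)/(p*(p + 6))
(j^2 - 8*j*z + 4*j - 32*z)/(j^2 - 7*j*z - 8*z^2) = (j + 4)/(j + z)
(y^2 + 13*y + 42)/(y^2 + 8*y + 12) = (y + 7)/(y + 2)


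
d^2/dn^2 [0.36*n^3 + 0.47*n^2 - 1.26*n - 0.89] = 2.16*n + 0.94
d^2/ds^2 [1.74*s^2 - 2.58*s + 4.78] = 3.48000000000000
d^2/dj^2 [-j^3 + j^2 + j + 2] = 2 - 6*j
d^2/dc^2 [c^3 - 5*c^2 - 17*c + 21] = 6*c - 10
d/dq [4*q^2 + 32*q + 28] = 8*q + 32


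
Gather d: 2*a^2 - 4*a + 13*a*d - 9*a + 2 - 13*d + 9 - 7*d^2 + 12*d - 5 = 2*a^2 - 13*a - 7*d^2 + d*(13*a - 1) + 6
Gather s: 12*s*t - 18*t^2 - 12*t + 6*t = 12*s*t - 18*t^2 - 6*t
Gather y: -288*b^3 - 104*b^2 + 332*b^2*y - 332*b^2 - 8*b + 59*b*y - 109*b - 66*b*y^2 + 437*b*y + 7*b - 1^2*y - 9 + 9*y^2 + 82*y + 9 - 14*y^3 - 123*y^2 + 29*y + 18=-288*b^3 - 436*b^2 - 110*b - 14*y^3 + y^2*(-66*b - 114) + y*(332*b^2 + 496*b + 110) + 18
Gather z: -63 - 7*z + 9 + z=-6*z - 54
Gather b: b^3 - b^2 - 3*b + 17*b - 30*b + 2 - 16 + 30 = b^3 - b^2 - 16*b + 16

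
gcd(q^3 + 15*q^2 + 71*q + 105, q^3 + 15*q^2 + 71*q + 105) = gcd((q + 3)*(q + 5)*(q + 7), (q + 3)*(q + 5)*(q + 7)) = q^3 + 15*q^2 + 71*q + 105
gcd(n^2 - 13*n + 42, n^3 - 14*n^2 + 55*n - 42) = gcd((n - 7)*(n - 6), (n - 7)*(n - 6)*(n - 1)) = n^2 - 13*n + 42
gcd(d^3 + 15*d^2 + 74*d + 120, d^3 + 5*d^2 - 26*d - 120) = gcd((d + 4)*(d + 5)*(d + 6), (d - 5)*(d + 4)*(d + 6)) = d^2 + 10*d + 24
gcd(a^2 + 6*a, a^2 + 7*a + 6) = a + 6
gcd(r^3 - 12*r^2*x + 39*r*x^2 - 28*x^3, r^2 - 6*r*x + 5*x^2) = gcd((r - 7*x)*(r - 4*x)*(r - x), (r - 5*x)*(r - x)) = -r + x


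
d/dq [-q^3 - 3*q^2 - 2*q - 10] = -3*q^2 - 6*q - 2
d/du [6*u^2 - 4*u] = 12*u - 4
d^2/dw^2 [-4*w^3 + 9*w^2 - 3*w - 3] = 18 - 24*w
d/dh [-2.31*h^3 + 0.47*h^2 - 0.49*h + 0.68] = -6.93*h^2 + 0.94*h - 0.49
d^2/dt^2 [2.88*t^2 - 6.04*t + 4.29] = 5.76000000000000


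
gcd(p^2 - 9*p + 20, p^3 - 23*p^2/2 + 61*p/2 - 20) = 1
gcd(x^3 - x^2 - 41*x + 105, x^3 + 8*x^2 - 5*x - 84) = x^2 + 4*x - 21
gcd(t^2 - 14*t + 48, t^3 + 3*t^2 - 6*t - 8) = 1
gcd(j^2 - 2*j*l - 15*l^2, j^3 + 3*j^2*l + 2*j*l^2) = 1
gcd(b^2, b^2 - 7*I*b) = b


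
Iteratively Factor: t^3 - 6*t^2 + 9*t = (t - 3)*(t^2 - 3*t) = (t - 3)^2*(t)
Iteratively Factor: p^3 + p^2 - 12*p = (p + 4)*(p^2 - 3*p) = (p - 3)*(p + 4)*(p)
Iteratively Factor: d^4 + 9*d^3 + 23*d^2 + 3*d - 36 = (d + 3)*(d^3 + 6*d^2 + 5*d - 12) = (d - 1)*(d + 3)*(d^2 + 7*d + 12) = (d - 1)*(d + 3)^2*(d + 4)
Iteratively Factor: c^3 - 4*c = (c + 2)*(c^2 - 2*c) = (c - 2)*(c + 2)*(c)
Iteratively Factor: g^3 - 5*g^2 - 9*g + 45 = (g - 5)*(g^2 - 9) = (g - 5)*(g + 3)*(g - 3)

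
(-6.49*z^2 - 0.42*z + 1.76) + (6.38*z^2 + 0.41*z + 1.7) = -0.11*z^2 - 0.01*z + 3.46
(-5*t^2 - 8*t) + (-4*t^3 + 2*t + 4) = -4*t^3 - 5*t^2 - 6*t + 4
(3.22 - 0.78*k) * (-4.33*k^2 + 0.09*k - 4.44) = 3.3774*k^3 - 14.0128*k^2 + 3.753*k - 14.2968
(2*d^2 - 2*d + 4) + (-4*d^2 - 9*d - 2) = -2*d^2 - 11*d + 2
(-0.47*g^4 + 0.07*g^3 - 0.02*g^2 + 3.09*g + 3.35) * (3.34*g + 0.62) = -1.5698*g^5 - 0.0576*g^4 - 0.0234*g^3 + 10.3082*g^2 + 13.1048*g + 2.077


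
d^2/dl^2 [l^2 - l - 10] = 2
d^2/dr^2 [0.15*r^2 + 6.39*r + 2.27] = 0.300000000000000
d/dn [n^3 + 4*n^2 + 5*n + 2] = 3*n^2 + 8*n + 5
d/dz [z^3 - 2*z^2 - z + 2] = 3*z^2 - 4*z - 1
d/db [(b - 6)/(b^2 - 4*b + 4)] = (10 - b)/(b^3 - 6*b^2 + 12*b - 8)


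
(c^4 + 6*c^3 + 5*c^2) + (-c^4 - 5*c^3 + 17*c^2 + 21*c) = c^3 + 22*c^2 + 21*c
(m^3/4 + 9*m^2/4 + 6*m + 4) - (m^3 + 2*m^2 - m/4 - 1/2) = -3*m^3/4 + m^2/4 + 25*m/4 + 9/2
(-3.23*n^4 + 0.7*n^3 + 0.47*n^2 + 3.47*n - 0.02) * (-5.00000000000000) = 16.15*n^4 - 3.5*n^3 - 2.35*n^2 - 17.35*n + 0.1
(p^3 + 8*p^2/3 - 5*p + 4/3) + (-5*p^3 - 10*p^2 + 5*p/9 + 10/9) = -4*p^3 - 22*p^2/3 - 40*p/9 + 22/9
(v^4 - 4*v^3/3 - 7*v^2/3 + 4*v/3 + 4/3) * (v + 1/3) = v^5 - v^4 - 25*v^3/9 + 5*v^2/9 + 16*v/9 + 4/9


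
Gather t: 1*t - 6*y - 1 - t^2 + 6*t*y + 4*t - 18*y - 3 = -t^2 + t*(6*y + 5) - 24*y - 4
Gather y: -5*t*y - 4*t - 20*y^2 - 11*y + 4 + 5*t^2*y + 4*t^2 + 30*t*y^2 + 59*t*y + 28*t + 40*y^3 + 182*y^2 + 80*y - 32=4*t^2 + 24*t + 40*y^3 + y^2*(30*t + 162) + y*(5*t^2 + 54*t + 69) - 28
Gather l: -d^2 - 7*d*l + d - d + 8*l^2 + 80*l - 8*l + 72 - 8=-d^2 + 8*l^2 + l*(72 - 7*d) + 64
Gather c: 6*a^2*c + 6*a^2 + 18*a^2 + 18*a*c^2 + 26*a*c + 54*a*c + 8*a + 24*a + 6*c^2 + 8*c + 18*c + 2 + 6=24*a^2 + 32*a + c^2*(18*a + 6) + c*(6*a^2 + 80*a + 26) + 8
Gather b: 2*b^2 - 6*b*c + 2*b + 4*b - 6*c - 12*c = 2*b^2 + b*(6 - 6*c) - 18*c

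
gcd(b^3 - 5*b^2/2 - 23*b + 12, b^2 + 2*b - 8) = b + 4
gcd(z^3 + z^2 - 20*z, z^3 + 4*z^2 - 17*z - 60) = z^2 + z - 20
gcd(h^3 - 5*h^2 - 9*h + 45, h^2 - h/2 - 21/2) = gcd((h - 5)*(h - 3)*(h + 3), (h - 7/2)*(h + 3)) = h + 3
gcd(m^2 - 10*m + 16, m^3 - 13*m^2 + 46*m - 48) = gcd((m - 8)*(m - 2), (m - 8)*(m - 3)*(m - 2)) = m^2 - 10*m + 16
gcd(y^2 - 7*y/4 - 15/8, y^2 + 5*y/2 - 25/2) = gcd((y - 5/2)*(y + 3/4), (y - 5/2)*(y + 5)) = y - 5/2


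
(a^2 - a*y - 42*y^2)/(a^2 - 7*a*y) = (a + 6*y)/a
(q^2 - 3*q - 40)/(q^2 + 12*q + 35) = (q - 8)/(q + 7)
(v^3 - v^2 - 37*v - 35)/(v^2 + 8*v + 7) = (v^2 - 2*v - 35)/(v + 7)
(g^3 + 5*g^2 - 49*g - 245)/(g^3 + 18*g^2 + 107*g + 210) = (g - 7)/(g + 6)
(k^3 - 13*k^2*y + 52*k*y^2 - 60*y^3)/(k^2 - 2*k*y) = k - 11*y + 30*y^2/k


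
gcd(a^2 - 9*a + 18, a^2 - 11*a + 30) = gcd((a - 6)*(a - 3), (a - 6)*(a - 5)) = a - 6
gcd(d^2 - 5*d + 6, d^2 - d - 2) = d - 2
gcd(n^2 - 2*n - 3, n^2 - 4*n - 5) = n + 1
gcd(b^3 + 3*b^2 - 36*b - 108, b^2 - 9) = b + 3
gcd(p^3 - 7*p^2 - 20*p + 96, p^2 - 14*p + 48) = p - 8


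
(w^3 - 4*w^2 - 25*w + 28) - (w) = w^3 - 4*w^2 - 26*w + 28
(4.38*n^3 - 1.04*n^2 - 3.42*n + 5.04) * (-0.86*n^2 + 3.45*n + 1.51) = -3.7668*n^5 + 16.0054*n^4 + 5.967*n^3 - 17.7038*n^2 + 12.2238*n + 7.6104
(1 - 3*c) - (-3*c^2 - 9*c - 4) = 3*c^2 + 6*c + 5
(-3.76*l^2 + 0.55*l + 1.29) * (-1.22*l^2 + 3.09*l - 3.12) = 4.5872*l^4 - 12.2894*l^3 + 11.8569*l^2 + 2.2701*l - 4.0248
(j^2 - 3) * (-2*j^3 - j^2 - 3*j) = -2*j^5 - j^4 + 3*j^3 + 3*j^2 + 9*j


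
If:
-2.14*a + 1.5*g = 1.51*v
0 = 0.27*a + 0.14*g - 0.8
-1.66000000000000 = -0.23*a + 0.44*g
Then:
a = 3.87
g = -1.75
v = -7.22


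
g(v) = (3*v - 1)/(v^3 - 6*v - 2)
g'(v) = (6 - 3*v^2)*(3*v - 1)/(v^3 - 6*v - 2)^2 + 3/(v^3 - 6*v - 2)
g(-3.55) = 0.46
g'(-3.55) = 0.45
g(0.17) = 0.16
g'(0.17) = -1.31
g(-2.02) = -3.76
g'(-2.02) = 14.10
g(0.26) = 0.06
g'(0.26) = -0.95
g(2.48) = -3.96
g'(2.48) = -32.14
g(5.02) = 0.15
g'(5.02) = -0.08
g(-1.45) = -1.47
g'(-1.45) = 0.95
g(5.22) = 0.13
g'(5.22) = -0.07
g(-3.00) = 0.91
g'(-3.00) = 1.46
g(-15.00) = 0.01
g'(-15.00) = 0.00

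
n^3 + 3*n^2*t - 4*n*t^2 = n*(n - t)*(n + 4*t)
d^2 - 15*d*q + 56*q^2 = (d - 8*q)*(d - 7*q)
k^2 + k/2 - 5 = (k - 2)*(k + 5/2)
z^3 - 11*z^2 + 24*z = z*(z - 8)*(z - 3)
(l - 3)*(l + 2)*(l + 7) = l^3 + 6*l^2 - 13*l - 42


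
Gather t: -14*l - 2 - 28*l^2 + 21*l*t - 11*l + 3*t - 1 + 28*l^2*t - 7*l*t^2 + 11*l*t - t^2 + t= -28*l^2 - 25*l + t^2*(-7*l - 1) + t*(28*l^2 + 32*l + 4) - 3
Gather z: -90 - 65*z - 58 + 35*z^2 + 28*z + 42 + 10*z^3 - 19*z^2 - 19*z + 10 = 10*z^3 + 16*z^2 - 56*z - 96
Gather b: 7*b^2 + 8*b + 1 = 7*b^2 + 8*b + 1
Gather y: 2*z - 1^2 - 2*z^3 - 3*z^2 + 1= -2*z^3 - 3*z^2 + 2*z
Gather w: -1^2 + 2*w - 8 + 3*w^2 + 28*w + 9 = 3*w^2 + 30*w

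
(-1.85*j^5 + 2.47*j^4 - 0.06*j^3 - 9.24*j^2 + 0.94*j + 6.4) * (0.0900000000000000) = -0.1665*j^5 + 0.2223*j^4 - 0.0054*j^3 - 0.8316*j^2 + 0.0846*j + 0.576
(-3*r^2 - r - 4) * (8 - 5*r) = 15*r^3 - 19*r^2 + 12*r - 32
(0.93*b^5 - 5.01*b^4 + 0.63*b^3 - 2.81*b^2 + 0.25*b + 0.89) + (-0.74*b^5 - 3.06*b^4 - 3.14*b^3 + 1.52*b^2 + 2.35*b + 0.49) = 0.19*b^5 - 8.07*b^4 - 2.51*b^3 - 1.29*b^2 + 2.6*b + 1.38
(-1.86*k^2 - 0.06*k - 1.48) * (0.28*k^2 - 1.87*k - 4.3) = -0.5208*k^4 + 3.4614*k^3 + 7.6958*k^2 + 3.0256*k + 6.364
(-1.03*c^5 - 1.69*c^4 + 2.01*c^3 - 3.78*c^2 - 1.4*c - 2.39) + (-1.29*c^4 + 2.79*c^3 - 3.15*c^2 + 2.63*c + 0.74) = -1.03*c^5 - 2.98*c^4 + 4.8*c^3 - 6.93*c^2 + 1.23*c - 1.65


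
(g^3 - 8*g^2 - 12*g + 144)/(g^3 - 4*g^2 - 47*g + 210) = (g^2 - 2*g - 24)/(g^2 + 2*g - 35)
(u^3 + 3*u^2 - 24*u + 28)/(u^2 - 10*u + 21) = (u^3 + 3*u^2 - 24*u + 28)/(u^2 - 10*u + 21)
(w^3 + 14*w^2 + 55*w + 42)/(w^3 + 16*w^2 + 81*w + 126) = (w + 1)/(w + 3)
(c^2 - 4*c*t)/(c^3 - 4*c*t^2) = (c - 4*t)/(c^2 - 4*t^2)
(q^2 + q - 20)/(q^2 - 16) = (q + 5)/(q + 4)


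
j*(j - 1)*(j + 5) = j^3 + 4*j^2 - 5*j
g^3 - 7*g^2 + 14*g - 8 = (g - 4)*(g - 2)*(g - 1)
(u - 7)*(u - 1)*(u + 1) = u^3 - 7*u^2 - u + 7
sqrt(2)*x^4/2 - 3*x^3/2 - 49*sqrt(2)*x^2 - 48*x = x*(x - 8*sqrt(2))*(x + 6*sqrt(2))*(sqrt(2)*x/2 + 1/2)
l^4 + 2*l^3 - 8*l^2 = l^2*(l - 2)*(l + 4)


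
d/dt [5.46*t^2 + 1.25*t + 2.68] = 10.92*t + 1.25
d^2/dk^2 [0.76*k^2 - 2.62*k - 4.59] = 1.52000000000000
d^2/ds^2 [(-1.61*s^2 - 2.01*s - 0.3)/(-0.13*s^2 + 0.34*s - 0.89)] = (5.55111512312578e-17*s^4 + 0.210262*s^3 - 1.087242*s^2 - 1.474902*s + 3.766954)/(0.002197*s^6 - 0.017238*s^5 + 0.090207*s^4 - 0.275332*s^3 + 0.617571*s^2 - 0.807942*s + 0.704969)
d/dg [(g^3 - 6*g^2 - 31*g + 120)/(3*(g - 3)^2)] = (g^2 - 6*g + 49)/(3*(g^2 - 6*g + 9))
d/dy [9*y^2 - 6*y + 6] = 18*y - 6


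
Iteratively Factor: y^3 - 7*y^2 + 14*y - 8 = (y - 1)*(y^2 - 6*y + 8) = (y - 2)*(y - 1)*(y - 4)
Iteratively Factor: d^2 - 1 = (d + 1)*(d - 1)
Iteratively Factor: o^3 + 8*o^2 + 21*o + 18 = (o + 3)*(o^2 + 5*o + 6) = (o + 3)^2*(o + 2)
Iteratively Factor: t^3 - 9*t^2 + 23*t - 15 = (t - 5)*(t^2 - 4*t + 3) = (t - 5)*(t - 1)*(t - 3)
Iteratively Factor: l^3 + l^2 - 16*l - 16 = (l - 4)*(l^2 + 5*l + 4) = (l - 4)*(l + 1)*(l + 4)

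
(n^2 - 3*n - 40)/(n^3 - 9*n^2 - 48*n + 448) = (n + 5)/(n^2 - n - 56)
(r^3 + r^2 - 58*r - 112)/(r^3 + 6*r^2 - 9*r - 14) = (r^2 - 6*r - 16)/(r^2 - r - 2)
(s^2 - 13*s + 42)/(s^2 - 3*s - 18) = (s - 7)/(s + 3)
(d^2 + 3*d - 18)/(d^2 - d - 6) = (d + 6)/(d + 2)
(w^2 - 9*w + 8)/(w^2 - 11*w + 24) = (w - 1)/(w - 3)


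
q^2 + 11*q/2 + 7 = (q + 2)*(q + 7/2)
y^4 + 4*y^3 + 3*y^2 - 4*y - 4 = (y - 1)*(y + 1)*(y + 2)^2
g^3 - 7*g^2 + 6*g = g*(g - 6)*(g - 1)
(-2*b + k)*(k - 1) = -2*b*k + 2*b + k^2 - k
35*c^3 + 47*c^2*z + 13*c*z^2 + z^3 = (c + z)*(5*c + z)*(7*c + z)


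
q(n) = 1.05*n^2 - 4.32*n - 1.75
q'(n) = 2.1*n - 4.32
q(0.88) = -4.74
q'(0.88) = -2.47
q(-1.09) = 4.21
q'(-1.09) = -6.61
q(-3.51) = 26.35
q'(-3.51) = -11.69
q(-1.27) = 5.43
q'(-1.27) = -6.99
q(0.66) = -4.14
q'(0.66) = -2.93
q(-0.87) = 2.80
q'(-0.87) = -6.15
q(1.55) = -5.92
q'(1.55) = -1.06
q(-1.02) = 3.75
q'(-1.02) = -6.46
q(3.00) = -5.26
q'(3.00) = 1.98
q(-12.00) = 201.29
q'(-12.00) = -29.52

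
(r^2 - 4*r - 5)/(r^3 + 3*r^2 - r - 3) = (r - 5)/(r^2 + 2*r - 3)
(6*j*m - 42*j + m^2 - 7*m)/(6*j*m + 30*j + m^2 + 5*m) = (m - 7)/(m + 5)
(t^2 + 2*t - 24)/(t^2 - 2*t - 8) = (t + 6)/(t + 2)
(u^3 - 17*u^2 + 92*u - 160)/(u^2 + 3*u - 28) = (u^2 - 13*u + 40)/(u + 7)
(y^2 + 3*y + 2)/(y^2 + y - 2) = (y + 1)/(y - 1)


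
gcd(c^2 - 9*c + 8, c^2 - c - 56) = c - 8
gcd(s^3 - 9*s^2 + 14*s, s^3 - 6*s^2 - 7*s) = s^2 - 7*s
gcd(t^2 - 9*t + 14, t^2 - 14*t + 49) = t - 7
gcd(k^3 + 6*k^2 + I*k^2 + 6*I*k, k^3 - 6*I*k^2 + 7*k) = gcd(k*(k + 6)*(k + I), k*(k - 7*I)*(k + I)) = k^2 + I*k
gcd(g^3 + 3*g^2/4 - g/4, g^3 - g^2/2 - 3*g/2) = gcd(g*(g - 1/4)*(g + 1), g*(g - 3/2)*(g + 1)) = g^2 + g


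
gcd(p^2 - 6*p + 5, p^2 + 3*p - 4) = p - 1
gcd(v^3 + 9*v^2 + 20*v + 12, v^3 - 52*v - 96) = v^2 + 8*v + 12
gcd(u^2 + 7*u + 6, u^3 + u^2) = u + 1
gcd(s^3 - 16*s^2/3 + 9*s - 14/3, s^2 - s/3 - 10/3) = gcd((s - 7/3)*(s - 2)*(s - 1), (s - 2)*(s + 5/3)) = s - 2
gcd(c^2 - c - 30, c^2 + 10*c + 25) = c + 5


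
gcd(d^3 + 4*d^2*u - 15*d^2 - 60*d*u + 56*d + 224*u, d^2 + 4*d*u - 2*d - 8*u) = d + 4*u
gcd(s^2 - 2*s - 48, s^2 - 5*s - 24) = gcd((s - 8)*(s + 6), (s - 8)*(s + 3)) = s - 8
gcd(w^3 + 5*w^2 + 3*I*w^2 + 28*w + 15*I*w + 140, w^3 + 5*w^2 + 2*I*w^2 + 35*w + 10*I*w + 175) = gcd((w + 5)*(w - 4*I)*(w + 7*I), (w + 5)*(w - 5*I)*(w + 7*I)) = w^2 + w*(5 + 7*I) + 35*I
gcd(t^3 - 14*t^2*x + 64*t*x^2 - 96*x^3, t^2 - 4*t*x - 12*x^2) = -t + 6*x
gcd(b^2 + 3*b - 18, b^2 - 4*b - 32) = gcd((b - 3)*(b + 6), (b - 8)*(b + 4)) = 1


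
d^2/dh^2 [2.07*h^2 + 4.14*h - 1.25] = 4.14000000000000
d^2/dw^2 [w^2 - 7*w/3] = 2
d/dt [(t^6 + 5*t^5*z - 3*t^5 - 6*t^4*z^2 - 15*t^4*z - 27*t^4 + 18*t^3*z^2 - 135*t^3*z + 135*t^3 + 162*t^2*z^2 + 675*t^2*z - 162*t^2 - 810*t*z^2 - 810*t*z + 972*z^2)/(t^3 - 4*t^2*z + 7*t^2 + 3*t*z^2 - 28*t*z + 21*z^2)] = (3*t^6 + 22*t^5 - 54*t^4*z^2 + 30*t^4*z - 90*t^4 - 396*t^3*z^2 + 162*t^3*z - 378*t^3 + 1620*t^2*z^2 - 648*t^2*z + 1107*t^2 + 6804*t*z^2 - 3726*t*z - 19926*z^2 + 10206*z)/(t^4 - 6*t^3*z + 14*t^3 + 9*t^2*z^2 - 84*t^2*z + 49*t^2 + 126*t*z^2 - 294*t*z + 441*z^2)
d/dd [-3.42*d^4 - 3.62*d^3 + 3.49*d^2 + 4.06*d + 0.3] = -13.68*d^3 - 10.86*d^2 + 6.98*d + 4.06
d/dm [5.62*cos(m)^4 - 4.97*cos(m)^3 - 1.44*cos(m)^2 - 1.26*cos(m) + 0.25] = (-22.48*cos(m)^3 + 14.91*cos(m)^2 + 2.88*cos(m) + 1.26)*sin(m)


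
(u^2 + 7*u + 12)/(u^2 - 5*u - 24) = (u + 4)/(u - 8)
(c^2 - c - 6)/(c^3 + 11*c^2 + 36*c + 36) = (c - 3)/(c^2 + 9*c + 18)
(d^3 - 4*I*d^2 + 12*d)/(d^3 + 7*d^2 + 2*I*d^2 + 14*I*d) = (d - 6*I)/(d + 7)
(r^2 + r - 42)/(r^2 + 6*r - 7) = (r - 6)/(r - 1)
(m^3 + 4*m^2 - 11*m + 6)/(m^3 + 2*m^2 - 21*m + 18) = (m - 1)/(m - 3)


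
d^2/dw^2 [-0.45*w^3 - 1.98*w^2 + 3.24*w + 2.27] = -2.7*w - 3.96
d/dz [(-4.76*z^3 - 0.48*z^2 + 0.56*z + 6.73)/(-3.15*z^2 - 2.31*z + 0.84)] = (14.994*z^4 + 21.9912*z^3 - 9.1224*z^2 + 41.5926*z + 16.0167)/(9.9225*z^4 + 14.553*z^3 + 0.0441000000000003*z^2 - 3.8808*z + 0.7056)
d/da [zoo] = 0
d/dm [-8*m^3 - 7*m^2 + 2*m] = -24*m^2 - 14*m + 2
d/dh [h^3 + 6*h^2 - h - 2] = 3*h^2 + 12*h - 1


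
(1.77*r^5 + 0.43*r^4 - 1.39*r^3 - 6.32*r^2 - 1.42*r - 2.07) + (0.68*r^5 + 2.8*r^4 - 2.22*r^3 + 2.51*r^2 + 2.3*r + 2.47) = 2.45*r^5 + 3.23*r^4 - 3.61*r^3 - 3.81*r^2 + 0.88*r + 0.4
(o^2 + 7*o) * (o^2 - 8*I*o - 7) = o^4 + 7*o^3 - 8*I*o^3 - 7*o^2 - 56*I*o^2 - 49*o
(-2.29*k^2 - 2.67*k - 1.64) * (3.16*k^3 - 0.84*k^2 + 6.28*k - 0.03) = -7.2364*k^5 - 6.5136*k^4 - 17.3208*k^3 - 15.3213*k^2 - 10.2191*k + 0.0492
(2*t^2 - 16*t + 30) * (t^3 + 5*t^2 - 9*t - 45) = 2*t^5 - 6*t^4 - 68*t^3 + 204*t^2 + 450*t - 1350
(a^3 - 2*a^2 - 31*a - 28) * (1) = a^3 - 2*a^2 - 31*a - 28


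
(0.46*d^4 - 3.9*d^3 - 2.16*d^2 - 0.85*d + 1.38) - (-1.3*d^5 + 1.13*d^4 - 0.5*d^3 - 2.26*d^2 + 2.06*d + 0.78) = 1.3*d^5 - 0.67*d^4 - 3.4*d^3 + 0.0999999999999996*d^2 - 2.91*d + 0.6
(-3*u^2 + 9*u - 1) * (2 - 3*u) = 9*u^3 - 33*u^2 + 21*u - 2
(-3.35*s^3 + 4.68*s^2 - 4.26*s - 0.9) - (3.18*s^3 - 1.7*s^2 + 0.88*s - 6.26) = -6.53*s^3 + 6.38*s^2 - 5.14*s + 5.36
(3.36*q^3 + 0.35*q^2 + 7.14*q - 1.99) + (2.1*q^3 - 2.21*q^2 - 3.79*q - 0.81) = 5.46*q^3 - 1.86*q^2 + 3.35*q - 2.8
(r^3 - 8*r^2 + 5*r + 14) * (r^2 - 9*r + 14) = r^5 - 17*r^4 + 91*r^3 - 143*r^2 - 56*r + 196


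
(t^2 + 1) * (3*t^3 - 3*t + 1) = 3*t^5 + t^2 - 3*t + 1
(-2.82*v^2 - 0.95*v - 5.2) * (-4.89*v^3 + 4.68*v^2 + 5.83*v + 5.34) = 13.7898*v^5 - 8.5521*v^4 + 4.5414*v^3 - 44.9333*v^2 - 35.389*v - 27.768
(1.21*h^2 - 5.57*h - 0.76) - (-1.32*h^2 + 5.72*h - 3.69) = 2.53*h^2 - 11.29*h + 2.93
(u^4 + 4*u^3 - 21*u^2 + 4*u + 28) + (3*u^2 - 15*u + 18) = u^4 + 4*u^3 - 18*u^2 - 11*u + 46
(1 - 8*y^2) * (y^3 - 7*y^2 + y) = -8*y^5 + 56*y^4 - 7*y^3 - 7*y^2 + y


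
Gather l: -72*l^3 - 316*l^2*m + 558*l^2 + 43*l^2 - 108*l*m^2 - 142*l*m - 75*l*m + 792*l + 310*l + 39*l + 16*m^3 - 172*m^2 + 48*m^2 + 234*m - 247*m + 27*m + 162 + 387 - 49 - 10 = -72*l^3 + l^2*(601 - 316*m) + l*(-108*m^2 - 217*m + 1141) + 16*m^3 - 124*m^2 + 14*m + 490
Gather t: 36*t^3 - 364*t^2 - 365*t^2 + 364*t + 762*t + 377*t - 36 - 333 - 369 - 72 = 36*t^3 - 729*t^2 + 1503*t - 810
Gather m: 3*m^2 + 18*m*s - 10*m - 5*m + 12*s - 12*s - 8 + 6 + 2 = 3*m^2 + m*(18*s - 15)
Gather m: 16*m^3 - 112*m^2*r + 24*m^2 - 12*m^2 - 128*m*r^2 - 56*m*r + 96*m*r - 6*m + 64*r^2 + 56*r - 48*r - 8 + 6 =16*m^3 + m^2*(12 - 112*r) + m*(-128*r^2 + 40*r - 6) + 64*r^2 + 8*r - 2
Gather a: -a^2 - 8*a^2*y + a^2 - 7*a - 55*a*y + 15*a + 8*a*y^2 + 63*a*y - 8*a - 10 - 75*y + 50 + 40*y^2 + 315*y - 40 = -8*a^2*y + a*(8*y^2 + 8*y) + 40*y^2 + 240*y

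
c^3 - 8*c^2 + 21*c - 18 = (c - 3)^2*(c - 2)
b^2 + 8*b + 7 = (b + 1)*(b + 7)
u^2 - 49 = (u - 7)*(u + 7)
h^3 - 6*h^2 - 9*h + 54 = (h - 6)*(h - 3)*(h + 3)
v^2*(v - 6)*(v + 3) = v^4 - 3*v^3 - 18*v^2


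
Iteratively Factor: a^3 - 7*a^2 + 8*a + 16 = (a - 4)*(a^2 - 3*a - 4) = (a - 4)*(a + 1)*(a - 4)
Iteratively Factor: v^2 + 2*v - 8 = (v - 2)*(v + 4)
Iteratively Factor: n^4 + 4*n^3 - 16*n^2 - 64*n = (n + 4)*(n^3 - 16*n) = n*(n + 4)*(n^2 - 16) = n*(n + 4)^2*(n - 4)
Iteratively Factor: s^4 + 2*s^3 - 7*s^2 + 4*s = (s - 1)*(s^3 + 3*s^2 - 4*s) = (s - 1)*(s + 4)*(s^2 - s) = (s - 1)^2*(s + 4)*(s)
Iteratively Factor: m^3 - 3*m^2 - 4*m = (m + 1)*(m^2 - 4*m) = m*(m + 1)*(m - 4)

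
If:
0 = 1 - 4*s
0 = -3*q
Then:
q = 0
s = 1/4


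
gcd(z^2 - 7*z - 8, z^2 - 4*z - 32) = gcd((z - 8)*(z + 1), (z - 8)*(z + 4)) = z - 8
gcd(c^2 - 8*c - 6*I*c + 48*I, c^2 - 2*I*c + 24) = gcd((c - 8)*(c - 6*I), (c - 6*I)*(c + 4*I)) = c - 6*I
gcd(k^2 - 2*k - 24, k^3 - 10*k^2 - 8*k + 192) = k^2 - 2*k - 24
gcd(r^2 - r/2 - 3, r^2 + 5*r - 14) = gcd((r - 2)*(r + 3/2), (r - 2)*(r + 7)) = r - 2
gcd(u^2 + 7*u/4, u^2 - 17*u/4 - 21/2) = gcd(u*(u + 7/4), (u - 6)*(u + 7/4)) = u + 7/4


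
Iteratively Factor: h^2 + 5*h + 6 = (h + 2)*(h + 3)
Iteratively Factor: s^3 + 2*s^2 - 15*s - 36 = (s - 4)*(s^2 + 6*s + 9) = (s - 4)*(s + 3)*(s + 3)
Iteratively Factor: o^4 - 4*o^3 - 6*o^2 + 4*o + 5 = (o + 1)*(o^3 - 5*o^2 - o + 5) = (o - 1)*(o + 1)*(o^2 - 4*o - 5) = (o - 1)*(o + 1)^2*(o - 5)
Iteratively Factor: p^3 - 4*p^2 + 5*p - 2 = (p - 1)*(p^2 - 3*p + 2) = (p - 2)*(p - 1)*(p - 1)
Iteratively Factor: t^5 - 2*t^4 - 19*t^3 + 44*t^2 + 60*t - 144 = (t + 2)*(t^4 - 4*t^3 - 11*t^2 + 66*t - 72) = (t - 3)*(t + 2)*(t^3 - t^2 - 14*t + 24) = (t - 3)*(t - 2)*(t + 2)*(t^2 + t - 12) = (t - 3)*(t - 2)*(t + 2)*(t + 4)*(t - 3)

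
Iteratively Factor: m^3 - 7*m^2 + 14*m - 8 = (m - 4)*(m^2 - 3*m + 2) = (m - 4)*(m - 2)*(m - 1)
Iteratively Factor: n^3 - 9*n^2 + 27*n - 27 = (n - 3)*(n^2 - 6*n + 9) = (n - 3)^2*(n - 3)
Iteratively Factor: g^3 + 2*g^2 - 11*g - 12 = (g + 1)*(g^2 + g - 12) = (g - 3)*(g + 1)*(g + 4)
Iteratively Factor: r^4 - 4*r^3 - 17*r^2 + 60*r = (r)*(r^3 - 4*r^2 - 17*r + 60) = r*(r + 4)*(r^2 - 8*r + 15) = r*(r - 5)*(r + 4)*(r - 3)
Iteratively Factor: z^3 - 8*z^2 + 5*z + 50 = (z - 5)*(z^2 - 3*z - 10) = (z - 5)^2*(z + 2)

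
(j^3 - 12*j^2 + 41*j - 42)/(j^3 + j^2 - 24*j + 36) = (j - 7)/(j + 6)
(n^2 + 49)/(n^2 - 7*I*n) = (n + 7*I)/n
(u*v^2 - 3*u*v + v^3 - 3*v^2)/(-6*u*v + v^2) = (-u*v + 3*u - v^2 + 3*v)/(6*u - v)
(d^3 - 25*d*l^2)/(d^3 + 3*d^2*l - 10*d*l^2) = (d - 5*l)/(d - 2*l)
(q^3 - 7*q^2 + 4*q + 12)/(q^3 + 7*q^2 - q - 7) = (q^2 - 8*q + 12)/(q^2 + 6*q - 7)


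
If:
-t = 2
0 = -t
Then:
No Solution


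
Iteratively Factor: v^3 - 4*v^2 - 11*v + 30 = (v + 3)*(v^2 - 7*v + 10) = (v - 2)*(v + 3)*(v - 5)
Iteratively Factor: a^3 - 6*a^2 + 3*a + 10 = (a - 5)*(a^2 - a - 2) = (a - 5)*(a - 2)*(a + 1)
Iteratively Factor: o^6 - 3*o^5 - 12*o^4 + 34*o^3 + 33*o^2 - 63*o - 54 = (o + 3)*(o^5 - 6*o^4 + 6*o^3 + 16*o^2 - 15*o - 18) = (o - 3)*(o + 3)*(o^4 - 3*o^3 - 3*o^2 + 7*o + 6) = (o - 3)*(o + 1)*(o + 3)*(o^3 - 4*o^2 + o + 6) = (o - 3)*(o + 1)^2*(o + 3)*(o^2 - 5*o + 6) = (o - 3)*(o - 2)*(o + 1)^2*(o + 3)*(o - 3)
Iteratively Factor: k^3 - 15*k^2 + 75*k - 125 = (k - 5)*(k^2 - 10*k + 25) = (k - 5)^2*(k - 5)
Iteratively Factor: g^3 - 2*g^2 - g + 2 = (g - 2)*(g^2 - 1) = (g - 2)*(g + 1)*(g - 1)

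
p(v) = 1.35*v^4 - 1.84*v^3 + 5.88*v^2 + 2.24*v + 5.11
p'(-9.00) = -4487.32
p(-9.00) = 10659.94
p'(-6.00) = -1433.44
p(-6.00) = 2350.39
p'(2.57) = 87.67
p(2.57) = 77.36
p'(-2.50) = -146.04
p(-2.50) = 117.74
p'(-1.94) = -80.78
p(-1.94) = 55.45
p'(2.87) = 118.18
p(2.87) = 108.07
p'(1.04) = 14.57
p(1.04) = 13.31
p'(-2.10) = -96.81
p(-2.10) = 69.63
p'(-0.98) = -19.67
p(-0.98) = 11.54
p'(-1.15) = -26.80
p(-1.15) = 15.47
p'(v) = 5.4*v^3 - 5.52*v^2 + 11.76*v + 2.24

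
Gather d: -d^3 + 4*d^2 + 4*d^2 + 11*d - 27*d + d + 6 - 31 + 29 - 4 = -d^3 + 8*d^2 - 15*d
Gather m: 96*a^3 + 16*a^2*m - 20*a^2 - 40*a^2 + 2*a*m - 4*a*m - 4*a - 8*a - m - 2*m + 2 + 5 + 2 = 96*a^3 - 60*a^2 - 12*a + m*(16*a^2 - 2*a - 3) + 9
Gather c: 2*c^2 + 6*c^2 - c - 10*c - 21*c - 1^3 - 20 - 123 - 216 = 8*c^2 - 32*c - 360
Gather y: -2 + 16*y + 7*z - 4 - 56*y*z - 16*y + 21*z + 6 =-56*y*z + 28*z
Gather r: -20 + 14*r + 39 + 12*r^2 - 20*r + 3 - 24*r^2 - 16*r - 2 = -12*r^2 - 22*r + 20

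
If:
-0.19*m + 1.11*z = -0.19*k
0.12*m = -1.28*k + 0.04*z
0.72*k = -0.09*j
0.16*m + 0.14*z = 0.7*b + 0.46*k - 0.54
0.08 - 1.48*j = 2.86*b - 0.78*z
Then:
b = 0.39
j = -0.82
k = 0.10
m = -1.17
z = -0.22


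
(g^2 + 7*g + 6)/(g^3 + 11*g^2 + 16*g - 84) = (g + 1)/(g^2 + 5*g - 14)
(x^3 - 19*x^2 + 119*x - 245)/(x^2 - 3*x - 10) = (x^2 - 14*x + 49)/(x + 2)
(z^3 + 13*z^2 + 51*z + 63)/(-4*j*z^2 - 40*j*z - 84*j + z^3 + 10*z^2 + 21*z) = (z + 3)/(-4*j + z)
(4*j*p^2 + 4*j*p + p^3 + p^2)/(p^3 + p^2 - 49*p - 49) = p*(4*j + p)/(p^2 - 49)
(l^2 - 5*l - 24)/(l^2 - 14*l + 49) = (l^2 - 5*l - 24)/(l^2 - 14*l + 49)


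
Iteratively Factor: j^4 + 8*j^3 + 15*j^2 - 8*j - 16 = (j + 4)*(j^3 + 4*j^2 - j - 4) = (j + 4)^2*(j^2 - 1) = (j + 1)*(j + 4)^2*(j - 1)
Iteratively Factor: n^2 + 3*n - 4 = (n + 4)*(n - 1)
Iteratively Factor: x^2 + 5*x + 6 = (x + 2)*(x + 3)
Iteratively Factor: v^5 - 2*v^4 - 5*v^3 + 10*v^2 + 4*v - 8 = (v - 2)*(v^4 - 5*v^2 + 4) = (v - 2)*(v + 2)*(v^3 - 2*v^2 - v + 2) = (v - 2)*(v + 1)*(v + 2)*(v^2 - 3*v + 2) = (v - 2)*(v - 1)*(v + 1)*(v + 2)*(v - 2)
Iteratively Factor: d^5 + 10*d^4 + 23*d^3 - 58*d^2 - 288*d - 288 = (d + 3)*(d^4 + 7*d^3 + 2*d^2 - 64*d - 96) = (d + 3)*(d + 4)*(d^3 + 3*d^2 - 10*d - 24) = (d + 3)*(d + 4)^2*(d^2 - d - 6) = (d + 2)*(d + 3)*(d + 4)^2*(d - 3)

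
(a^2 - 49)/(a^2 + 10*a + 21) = (a - 7)/(a + 3)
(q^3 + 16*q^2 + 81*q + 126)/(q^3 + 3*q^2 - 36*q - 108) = (q + 7)/(q - 6)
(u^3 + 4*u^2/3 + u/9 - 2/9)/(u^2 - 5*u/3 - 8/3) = (9*u^2 + 3*u - 2)/(3*(3*u - 8))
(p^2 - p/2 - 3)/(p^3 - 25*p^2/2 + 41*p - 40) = (2*p + 3)/(2*p^2 - 21*p + 40)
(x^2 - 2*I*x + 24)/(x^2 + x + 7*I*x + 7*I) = (x^2 - 2*I*x + 24)/(x^2 + x + 7*I*x + 7*I)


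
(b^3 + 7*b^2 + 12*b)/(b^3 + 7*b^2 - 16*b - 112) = b*(b + 3)/(b^2 + 3*b - 28)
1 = 1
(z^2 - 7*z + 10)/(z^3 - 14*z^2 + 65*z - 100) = (z - 2)/(z^2 - 9*z + 20)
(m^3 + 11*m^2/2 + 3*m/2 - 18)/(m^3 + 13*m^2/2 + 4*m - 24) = (m + 3)/(m + 4)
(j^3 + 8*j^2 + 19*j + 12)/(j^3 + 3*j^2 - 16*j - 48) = (j + 1)/(j - 4)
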